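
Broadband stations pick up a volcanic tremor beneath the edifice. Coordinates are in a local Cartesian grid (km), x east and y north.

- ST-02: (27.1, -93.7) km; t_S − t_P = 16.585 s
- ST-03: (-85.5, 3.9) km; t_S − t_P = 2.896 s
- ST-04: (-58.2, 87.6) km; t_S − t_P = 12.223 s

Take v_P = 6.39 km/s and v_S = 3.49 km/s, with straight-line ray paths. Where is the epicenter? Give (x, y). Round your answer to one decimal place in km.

Distance from S−P lag: d = Δt · v_P v_S / (v_P − v_S) = Δt · (6.39·3.49)/(6.39−3.49) ≈ 7.6900·Δt.
So d_ST-02 = 127.54, d_ST-03 = 22.27, d_ST-04 = 94.00 km.
Circle about each station: (x − 27.1)² + (y + 93.7)² = 127.54²; (x + 85.5)² + (y − 3.9)² = 22.27²; (x + 58.2)² + (y − 87.6)² = 94.00².
Subtracting the ST-02 equation from the ST-03 and ST-04 equations removes the quadratic terms:
-225.2 x + 195.2 y = 13581.86
-170.6 x + 362.6 y = 8977.35
Solving the 2×2 system: x ≈ -65.6, y ≈ -6.1 km.

(-65.6, -6.1)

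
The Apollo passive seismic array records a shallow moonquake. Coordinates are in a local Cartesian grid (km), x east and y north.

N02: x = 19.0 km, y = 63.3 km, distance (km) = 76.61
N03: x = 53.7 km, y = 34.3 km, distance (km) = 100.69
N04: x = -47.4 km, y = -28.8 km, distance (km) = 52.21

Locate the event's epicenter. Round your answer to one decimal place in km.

(-46.4, 23.4)

Circle about each station: (x − 19.0)² + (y − 63.3)² = 76.61²; (x − 53.7)² + (y − 34.3)² = 100.69²; (x + 47.4)² + (y + 28.8)² = 52.21².
Subtracting the N02 equation from the N03 and N04 equations removes the quadratic terms:
69.4 x − 58.0 y = -4577.09
-132.8 x − 184.2 y = 1851.52
Solving the 2×2 system: x ≈ -46.4, y ≈ 23.4 km.
Check against N02 (with the unrounded x, y): √((x − 19.0)²+(y − 63.3)²) = 76.61 ≈ 76.61 km. ✓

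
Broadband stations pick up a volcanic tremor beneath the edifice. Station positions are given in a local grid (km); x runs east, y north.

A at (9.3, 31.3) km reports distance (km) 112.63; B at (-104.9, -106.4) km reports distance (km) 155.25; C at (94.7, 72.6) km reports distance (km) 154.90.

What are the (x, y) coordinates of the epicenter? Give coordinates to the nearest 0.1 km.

47.1 km east, -74.8 km north

Circle about each station: (x − 9.3)² + (y − 31.3)² = 112.63²; (x + 104.9)² + (y + 106.4)² = 155.25²; (x − 94.7)² + (y − 72.6)² = 154.90².
Subtracting the A equation from the B and C equations removes the quadratic terms:
-228.4 x − 275.4 y = 9841.74
170.8 x + 82.6 y = 1864.18
Solving the 2×2 system: x ≈ 47.1, y ≈ -74.8 km.
Check against A (with the unrounded x, y): √((x − 9.3)²+(y − 31.3)²) = 112.61 ≈ 112.63 km. ✓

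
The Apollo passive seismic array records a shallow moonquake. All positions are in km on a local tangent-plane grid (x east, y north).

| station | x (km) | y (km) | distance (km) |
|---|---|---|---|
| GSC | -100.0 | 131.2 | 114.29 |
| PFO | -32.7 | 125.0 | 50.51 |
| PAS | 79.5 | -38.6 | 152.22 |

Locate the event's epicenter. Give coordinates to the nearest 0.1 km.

x ≈ 8.8 km, y ≈ 96.2 km

Circle about each station: (x + 100.0)² + (y − 131.2)² = 114.29²; (x + 32.7)² + (y − 125.0)² = 50.51²; (x − 79.5)² + (y + 38.6)² = 152.22².
Subtracting pairs of circle equations eliminates x²+y² and gives linear equations (the radical axes):
134.6 x − 12.4 y = -8.21
359.0 x − 339.6 y = -29511.95
Solving the 2×2 system: x ≈ 8.8, y ≈ 96.2 km.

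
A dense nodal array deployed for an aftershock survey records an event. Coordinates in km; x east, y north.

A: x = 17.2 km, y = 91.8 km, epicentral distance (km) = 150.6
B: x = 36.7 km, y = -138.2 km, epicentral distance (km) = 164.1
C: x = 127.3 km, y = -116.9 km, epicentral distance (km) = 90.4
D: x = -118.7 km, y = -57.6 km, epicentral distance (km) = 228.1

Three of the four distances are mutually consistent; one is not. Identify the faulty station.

B

Solve using three stations at a time. Using A, C, D (subtract circle equations pairwise → linear system) gives (x, y) ≈ (107.6, -28.7).
Distances from that point to each station vs reported:
  A: calculated 150.6 vs reported 150.6 → residual 0.0 km
  B: calculated 130.4 vs reported 164.1 → residual 33.7 km
  C: calculated 90.4 vs reported 90.4 → residual 0.0 km
  D: calculated 228.1 vs reported 228.1 → residual 0.0 km
A, C, D are mutually consistent (residuals ≈ 0); B is off by 33.7 km.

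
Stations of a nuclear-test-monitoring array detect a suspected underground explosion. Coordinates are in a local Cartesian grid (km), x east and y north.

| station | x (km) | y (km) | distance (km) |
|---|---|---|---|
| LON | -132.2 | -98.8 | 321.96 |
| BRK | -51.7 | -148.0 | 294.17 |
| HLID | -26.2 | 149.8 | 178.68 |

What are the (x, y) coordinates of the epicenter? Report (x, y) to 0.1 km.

137.2 km east, 77.5 km north

Circle about each station: (x + 132.2)² + (y + 98.8)² = 321.96²; (x + 51.7)² + (y + 148.0)² = 294.17²; (x + 26.2)² + (y − 149.8)² = 178.68².
Subtracting the LON equation from the BRK and HLID equations removes the quadratic terms:
161.0 x − 98.4 y = 14460.86
212.0 x + 497.2 y = 67619.90
Solving the 2×2 system: x ≈ 137.2, y ≈ 77.5 km.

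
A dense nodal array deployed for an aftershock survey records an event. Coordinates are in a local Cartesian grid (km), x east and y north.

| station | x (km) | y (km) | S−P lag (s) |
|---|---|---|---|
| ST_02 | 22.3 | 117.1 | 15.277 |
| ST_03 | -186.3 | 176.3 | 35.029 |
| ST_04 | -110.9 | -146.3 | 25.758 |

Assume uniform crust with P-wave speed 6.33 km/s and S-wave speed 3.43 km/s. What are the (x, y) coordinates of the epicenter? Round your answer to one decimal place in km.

Distance from S−P lag: d = Δt · v_P v_S / (v_P − v_S) = Δt · (6.33·3.43)/(6.33−3.43) ≈ 7.4869·Δt.
So d_ST_02 = 114.38, d_ST_03 = 262.26, d_ST_04 = 192.85 km.
Circle about each station: (x − 22.3)² + (y − 117.1)² = 114.38²; (x + 186.3)² + (y − 176.3)² = 262.26²; (x + 110.9)² + (y + 146.3)² = 192.85².
Subtracting pairs of circle equations eliminates x²+y² and gives linear equations (the radical axes):
-417.2 x + 118.4 y = -4117.84
-266.4 x − 526.8 y = -4615.54
Solving the 2×2 system: x ≈ 10.8, y ≈ 3.3 km.

x ≈ 10.8 km, y ≈ 3.3 km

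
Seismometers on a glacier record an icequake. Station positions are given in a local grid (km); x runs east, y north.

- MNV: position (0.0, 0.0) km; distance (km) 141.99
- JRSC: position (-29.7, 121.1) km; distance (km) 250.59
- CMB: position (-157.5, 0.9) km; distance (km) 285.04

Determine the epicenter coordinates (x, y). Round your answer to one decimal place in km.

(114.7, -83.7)

Circle about each station: x² + y² = 141.99²; (x + 29.7)² + (y − 121.1)² = 250.59²; (x + 157.5)² + (y − 0.9)² = 285.04².
Subtracting the MNV equation from the JRSC and CMB equations removes the quadratic terms:
-59.4 x + 242.2 y = -27086.89
-315.0 x + 1.8 y = -36279.58
Solving the 2×2 system: x ≈ 114.7, y ≈ -83.7 km.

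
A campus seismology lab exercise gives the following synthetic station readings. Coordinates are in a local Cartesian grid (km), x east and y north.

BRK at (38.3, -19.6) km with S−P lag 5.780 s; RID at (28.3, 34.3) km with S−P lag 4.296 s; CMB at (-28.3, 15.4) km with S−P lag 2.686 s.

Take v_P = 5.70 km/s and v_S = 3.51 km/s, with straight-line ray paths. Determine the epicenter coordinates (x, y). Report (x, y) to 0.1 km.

Distance from S−P lag: d = Δt · v_P v_S / (v_P − v_S) = Δt · (5.70·3.51)/(5.70−3.51) ≈ 9.1356·Δt.
So d_BRK = 52.80, d_RID = 39.25, d_CMB = 24.54 km.
Circle about each station: (x − 38.3)² + (y + 19.6)² = 52.80²; (x − 28.3)² + (y − 34.3)² = 39.25²; (x + 28.3)² + (y − 15.4)² = 24.54².
Subtracting the BRK equation from the RID and CMB equations removes the quadratic terms:
-20.0 x + 107.8 y = 1373.61
-133.2 x + 70.0 y = 1372.63
Solving the 2×2 system: x ≈ -4.0, y ≈ 12.0 km.
Check against BRK (with the unrounded x, y): √((x − 38.3)²+(y + 19.6)²) = 52.80 ≈ 52.80 km. ✓

x ≈ -4.0 km, y ≈ 12.0 km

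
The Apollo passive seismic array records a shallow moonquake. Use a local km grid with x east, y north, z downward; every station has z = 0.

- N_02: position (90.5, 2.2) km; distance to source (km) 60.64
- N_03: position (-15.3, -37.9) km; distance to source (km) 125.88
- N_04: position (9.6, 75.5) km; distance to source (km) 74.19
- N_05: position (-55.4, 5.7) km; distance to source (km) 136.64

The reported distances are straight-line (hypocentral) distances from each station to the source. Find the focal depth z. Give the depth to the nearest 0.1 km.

depth ≈ 33.5 km

Each station gives a sphere (x−x_i)² + (y−y_i)² + z² = d_i² (stations at z=0).
Subtracting the N_02 sphere from N_03 and N_04: z² cancels, leaving linear equations in x and y:
-211.6 x − 80.2 y = -18693.15
-161.8 x + 146.6 y = -4229.63
Solving: x ≈ 69.997, y ≈ 48.403 km (keep extra digits for the depth step; rounded: 70.0, 48.4).
Then from the N_02 sphere: z² = 60.64² − (x − 90.5)² − (y − 2.2)² with x = 69.997, y = 48.403, so z ≈ 33.498 ≈ 33.5 km.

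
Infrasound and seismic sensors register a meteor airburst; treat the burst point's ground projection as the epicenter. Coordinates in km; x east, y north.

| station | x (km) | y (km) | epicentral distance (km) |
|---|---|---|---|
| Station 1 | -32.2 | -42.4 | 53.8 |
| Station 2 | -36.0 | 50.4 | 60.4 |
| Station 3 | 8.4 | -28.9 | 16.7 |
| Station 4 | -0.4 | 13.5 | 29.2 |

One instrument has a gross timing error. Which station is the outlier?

Solve using three stations at a time. Using Station 1, Station 3, Station 4 (subtract circle equations pairwise → linear system) gives (x, y) ≈ (12.7, -12.7).
Distances from that point to each station vs reported:
  Station 1: calculated 53.8 vs reported 53.8 → residual 0.0 km
  Station 2: calculated 79.7 vs reported 60.4 → residual 19.3 km
  Station 3: calculated 16.8 vs reported 16.7 → residual 0.1 km
  Station 4: calculated 29.2 vs reported 29.2 → residual 0.0 km
Station 1, Station 3, Station 4 are mutually consistent (residuals ≈ 0); Station 2 is off by 19.3 km.

Station 2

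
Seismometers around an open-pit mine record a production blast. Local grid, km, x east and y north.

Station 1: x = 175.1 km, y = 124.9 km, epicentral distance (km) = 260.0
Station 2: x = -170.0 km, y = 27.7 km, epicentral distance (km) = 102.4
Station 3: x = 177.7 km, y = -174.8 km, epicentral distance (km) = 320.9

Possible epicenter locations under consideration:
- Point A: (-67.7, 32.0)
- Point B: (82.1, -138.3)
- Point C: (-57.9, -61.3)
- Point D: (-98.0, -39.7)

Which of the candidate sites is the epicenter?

Point A

For each candidate, compare |candidate − station| to the reported distance:
Point A: residuals Station 1 0.0, Station 2 0.0, Station 3 0.0 → max 0.0 km
Point B: residuals Station 1 19.1, Station 2 199.4, Station 3 218.6 → max 218.6 km
Point C: residuals Station 1 38.3, Station 2 40.7, Station 3 59.4 → max 59.4 km
Point D: residuals Station 1 58.9, Station 2 3.8, Station 3 13.9 → max 58.9 km
Only Point A has all residuals ≈ 0.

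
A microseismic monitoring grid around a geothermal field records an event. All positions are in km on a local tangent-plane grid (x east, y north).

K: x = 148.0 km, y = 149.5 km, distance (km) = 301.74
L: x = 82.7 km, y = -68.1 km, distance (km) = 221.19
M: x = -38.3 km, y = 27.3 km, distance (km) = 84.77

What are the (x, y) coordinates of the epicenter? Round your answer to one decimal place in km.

(-122.2, 15.2)

Circle about each station: (x − 148.0)² + (y − 149.5)² = 301.74²; (x − 82.7)² + (y + 68.1)² = 221.19²; (x + 38.3)² + (y − 27.3)² = 84.77².
Subtracting the K equation from the L and M equations removes the quadratic terms:
-130.6 x − 435.2 y = 9344.66
-372.6 x − 244.4 y = 41819.00
Solving the 2×2 system: x ≈ -122.2, y ≈ 15.2 km.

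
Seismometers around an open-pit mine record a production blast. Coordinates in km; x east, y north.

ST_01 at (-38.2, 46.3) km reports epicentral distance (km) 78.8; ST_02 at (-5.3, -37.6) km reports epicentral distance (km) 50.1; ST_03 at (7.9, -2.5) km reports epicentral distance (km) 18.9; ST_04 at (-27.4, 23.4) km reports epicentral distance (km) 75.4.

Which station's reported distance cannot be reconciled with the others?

ST_04

Solve using three stations at a time. Using ST_01, ST_02, ST_03 (subtract circle equations pairwise → linear system) gives (x, y) ≈ (26.4, 1.2).
Distances from that point to each station vs reported:
  ST_01: calculated 78.8 vs reported 78.8 → residual 0.0 km
  ST_02: calculated 50.1 vs reported 50.1 → residual 0.0 km
  ST_03: calculated 18.9 vs reported 18.9 → residual 0.0 km
  ST_04: calculated 58.2 vs reported 75.4 → residual 17.2 km
ST_01, ST_02, ST_03 are mutually consistent (residuals ≈ 0); ST_04 is off by 17.2 km.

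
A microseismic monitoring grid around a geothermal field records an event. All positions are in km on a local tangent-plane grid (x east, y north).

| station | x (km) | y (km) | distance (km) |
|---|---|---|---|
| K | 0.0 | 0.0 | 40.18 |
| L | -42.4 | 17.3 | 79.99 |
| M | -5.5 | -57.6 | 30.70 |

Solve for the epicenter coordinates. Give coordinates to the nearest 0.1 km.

16.8 km east, -36.5 km north

Circle about each station: x² + y² = 40.18²; (x + 42.4)² + (y − 17.3)² = 79.99²; (x + 5.5)² + (y + 57.6)² = 30.70².
Subtracting the K equation from the L and M equations removes the quadratic terms:
-84.8 x + 34.6 y = -2686.92
-11.0 x − 115.2 y = 4019.95
Solving the 2×2 system: x ≈ 16.8, y ≈ -36.5 km.
Check against K (with the unrounded x, y): √(x²+y²) = 40.18 ≈ 40.18 km. ✓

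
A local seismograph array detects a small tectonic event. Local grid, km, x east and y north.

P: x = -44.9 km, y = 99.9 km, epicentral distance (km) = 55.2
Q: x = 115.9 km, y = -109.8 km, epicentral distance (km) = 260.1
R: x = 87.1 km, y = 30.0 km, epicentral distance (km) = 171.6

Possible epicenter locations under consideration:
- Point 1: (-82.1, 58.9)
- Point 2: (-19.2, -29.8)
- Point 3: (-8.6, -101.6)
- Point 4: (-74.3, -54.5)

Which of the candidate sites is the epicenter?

Point 1

For each candidate, compare |candidate − station| to the reported distance:
Point 1: residuals P 0.2, Q 0.0, R 0.1 → max 0.2 km
Point 2: residuals P 77.0, Q 103.1, R 49.6 → max 103.1 km
Point 3: residuals P 149.5, Q 135.3, R 8.9 → max 149.5 km
Point 4: residuals P 102.0, Q 62.0, R 10.6 → max 102.0 km
Only Point 1 has all residuals ≈ 0.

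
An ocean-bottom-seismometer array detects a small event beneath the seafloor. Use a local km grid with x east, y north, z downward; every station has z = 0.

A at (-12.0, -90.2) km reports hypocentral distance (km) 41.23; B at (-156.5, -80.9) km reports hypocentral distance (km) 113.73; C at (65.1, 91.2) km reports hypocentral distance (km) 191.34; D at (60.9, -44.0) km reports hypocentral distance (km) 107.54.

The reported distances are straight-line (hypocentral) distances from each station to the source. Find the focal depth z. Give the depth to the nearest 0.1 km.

8.3 km

Each station gives a sphere (x−x_i)² + (y−y_i)² + z² = d_i² (stations at z=0).
Subtracting the A sphere from B and C: z² cancels, leaving linear equations in x and y:
-289.0 x + 18.6 y = 11522.42
154.2 x + 362.8 y = -30635.67
Solving: x ≈ -44.098, y ≈ -65.699 km (keep extra digits for the depth step; rounded: -44.1, -65.7).
Then from the A sphere: z² = 41.23² − (x + 12.0)² − (y + 90.2)² with x = -44.098, y = -65.699, so z ≈ 8.327 ≈ 8.3 km.
Check against D (with the unrounded solution): distance 107.54 ≈ 107.54 km. ✓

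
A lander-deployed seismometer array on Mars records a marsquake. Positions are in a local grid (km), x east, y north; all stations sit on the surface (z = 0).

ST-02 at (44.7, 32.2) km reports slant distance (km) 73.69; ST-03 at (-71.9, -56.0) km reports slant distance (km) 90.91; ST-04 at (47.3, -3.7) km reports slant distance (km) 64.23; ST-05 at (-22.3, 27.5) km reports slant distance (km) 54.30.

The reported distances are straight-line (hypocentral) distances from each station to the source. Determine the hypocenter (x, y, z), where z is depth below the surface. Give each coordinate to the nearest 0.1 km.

x ≈ -4.7 km, y ≈ -7.6 km, depth ≈ 37.5 km

Each station gives a sphere (x−x_i)² + (y−y_i)² + z² = d_i² (stations at z=0).
Subtracting the ST-02 sphere from ST-03 and ST-04: z² cancels, leaving linear equations in x and y:
-233.2 x − 176.4 y = 2436.27
5.2 x − 71.8 y = 520.77
Solving: x ≈ -4.703, y ≈ -7.594 km (keep extra digits for the depth step; rounded: -4.7, -7.6).
Then from the ST-02 sphere: z² = 73.69² − (x − 44.7)² − (y − 32.2)² with x = -4.703, y = -7.594, so z ≈ 37.497 ≈ 37.5 km.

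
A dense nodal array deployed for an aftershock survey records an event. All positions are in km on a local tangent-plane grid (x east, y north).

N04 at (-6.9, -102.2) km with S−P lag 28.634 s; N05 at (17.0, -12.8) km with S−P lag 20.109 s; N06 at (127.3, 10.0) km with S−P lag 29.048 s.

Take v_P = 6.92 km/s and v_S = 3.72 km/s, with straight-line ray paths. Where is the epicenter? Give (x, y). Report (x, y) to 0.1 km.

x ≈ -81.0 km, y ≈ 115.9 km

Distance from S−P lag: d = Δt · v_P v_S / (v_P − v_S) = Δt · (6.92·3.72)/(6.92−3.72) ≈ 8.0445·Δt.
So d_N04 = 230.35, d_N05 = 161.77, d_N06 = 233.68 km.
Circle about each station: (x + 6.9)² + (y + 102.2)² = 230.35²; (x − 17.0)² + (y + 12.8)² = 161.77²; (x − 127.3)² + (y − 10.0)² = 233.68².
Subtracting the N04 equation from the N05 and N06 equations removes the quadratic terms:
47.8 x + 178.8 y = 16851.98
268.4 x + 224.4 y = 4267.62
Solving the 2×2 system: x ≈ -81.0, y ≈ 115.9 km.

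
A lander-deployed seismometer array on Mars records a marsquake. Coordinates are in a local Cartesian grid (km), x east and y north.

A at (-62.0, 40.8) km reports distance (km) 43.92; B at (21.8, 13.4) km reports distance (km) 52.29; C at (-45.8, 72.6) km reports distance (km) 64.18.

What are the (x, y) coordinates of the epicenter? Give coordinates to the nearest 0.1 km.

Circle about each station: (x + 62.0)² + (y − 40.8)² = 43.92²; (x − 21.8)² + (y − 13.4)² = 52.29²; (x + 45.8)² + (y − 72.6)² = 64.18².
Subtracting pairs of circle equations eliminates x²+y² and gives linear equations (the radical axes):
167.6 x − 54.8 y = -5659.12
32.4 x + 63.6 y = -330.35
Solving the 2×2 system: x ≈ -30.4, y ≈ 10.3 km.
Check against A (with the unrounded x, y): √((x + 62.0)²+(y − 40.8)²) = 43.92 ≈ 43.92 km. ✓

(-30.4, 10.3)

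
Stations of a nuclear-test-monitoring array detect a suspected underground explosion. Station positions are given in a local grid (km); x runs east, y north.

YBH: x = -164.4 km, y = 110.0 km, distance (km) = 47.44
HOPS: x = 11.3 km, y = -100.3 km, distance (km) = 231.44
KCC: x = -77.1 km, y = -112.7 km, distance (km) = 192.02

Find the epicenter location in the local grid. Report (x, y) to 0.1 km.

Circle about each station: (x + 164.4)² + (y − 110.0)² = 47.44²; (x − 11.3)² + (y + 100.3)² = 231.44²; (x + 77.1)² + (y + 112.7)² = 192.02².
Subtracting the YBH equation from the HOPS and KCC equations removes the quadratic terms:
351.4 x − 420.6 y = -80253.50
174.6 x − 445.4 y = -55102.79
Solving the 2×2 system: x ≈ -151.3, y ≈ 64.4 km.

x ≈ -151.3 km, y ≈ 64.4 km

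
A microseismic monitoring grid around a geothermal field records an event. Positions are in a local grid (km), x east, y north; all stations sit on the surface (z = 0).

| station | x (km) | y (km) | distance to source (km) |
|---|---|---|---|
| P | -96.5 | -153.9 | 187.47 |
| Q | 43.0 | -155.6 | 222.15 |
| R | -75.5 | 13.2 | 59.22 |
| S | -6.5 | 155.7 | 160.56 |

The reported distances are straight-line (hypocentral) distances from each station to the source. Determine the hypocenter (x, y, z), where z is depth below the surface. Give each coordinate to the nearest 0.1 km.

x ≈ -75.5 km, y ≈ 23.0 km, depth ≈ 58.4 km

Each station gives a sphere (x−x_i)² + (y−y_i)² + z² = d_i² (stations at z=0).
Subtracting the P sphere from Q and R: z² cancels, leaving linear equations in x and y:
279.0 x − 3.4 y = -21142.72
42.0 x + 334.2 y = 4515.02
Solving: x ≈ -75.500, y ≈ 22.998 km (keep extra digits for the depth step; rounded: -75.5, 23.0).
Then from the P sphere: z² = 187.47² − (x + 96.5)² − (y + 153.9)² with x = -75.500, y = 22.998, so z ≈ 58.405 ≈ 58.4 km.
Check against S (with the unrounded solution): distance 160.57 ≈ 160.56 km. ✓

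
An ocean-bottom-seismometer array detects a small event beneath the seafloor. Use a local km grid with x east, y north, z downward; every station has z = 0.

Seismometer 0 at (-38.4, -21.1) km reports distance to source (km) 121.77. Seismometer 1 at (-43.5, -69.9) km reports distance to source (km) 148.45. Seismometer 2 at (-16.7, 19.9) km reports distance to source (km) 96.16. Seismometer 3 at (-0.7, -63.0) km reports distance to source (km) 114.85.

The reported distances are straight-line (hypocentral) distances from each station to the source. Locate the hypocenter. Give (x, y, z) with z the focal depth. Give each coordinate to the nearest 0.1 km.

Each station gives a sphere (x−x_i)² + (y−y_i)² + z² = d_i² (stations at z=0).
Subtracting the Seismometer 0 sphere from Seismometer 1 and Seismometer 2: z² cancels, leaving linear equations in x and y:
-10.2 x − 97.6 y = -2350.98
43.4 x + 82.0 y = 4336.32
Solving: x ≈ 67.789, y ≈ 17.003 km (keep extra digits for the depth step; rounded: 67.8, 17.0).
Then from the Seismometer 0 sphere: z² = 121.77² − (x + 38.4)² − (y + 21.1)² with x = 67.789, y = 17.003, so z ≈ 45.826 ≈ 45.8 km.
Check against Seismometer 3 (with the unrounded solution): distance 114.85 ≈ 114.85 km. ✓

(67.8, 17.0, 45.8)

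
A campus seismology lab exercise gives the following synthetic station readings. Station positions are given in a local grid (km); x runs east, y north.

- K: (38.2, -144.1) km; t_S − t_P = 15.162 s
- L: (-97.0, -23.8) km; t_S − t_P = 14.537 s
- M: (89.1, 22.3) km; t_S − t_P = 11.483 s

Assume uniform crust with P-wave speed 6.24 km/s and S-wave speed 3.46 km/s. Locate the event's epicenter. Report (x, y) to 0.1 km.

x ≈ 15.8 km, y ≈ -28.5 km

Distance from S−P lag: d = Δt · v_P v_S / (v_P − v_S) = Δt · (6.24·3.46)/(6.24−3.46) ≈ 7.7663·Δt.
So d_K = 117.75, d_L = 112.90, d_M = 89.18 km.
Circle about each station: (x − 38.2)² + (y + 144.1)² = 117.75²; (x + 97.0)² + (y + 23.8)² = 112.90²; (x − 89.1)² + (y − 22.3)² = 89.18².
Subtracting pairs of circle equations eliminates x²+y² and gives linear equations (the radical axes):
-270.4 x + 240.6 y = -11129.96
101.8 x + 332.8 y = -7875.96
Solving the 2×2 system: x ≈ 15.8, y ≈ -28.5 km.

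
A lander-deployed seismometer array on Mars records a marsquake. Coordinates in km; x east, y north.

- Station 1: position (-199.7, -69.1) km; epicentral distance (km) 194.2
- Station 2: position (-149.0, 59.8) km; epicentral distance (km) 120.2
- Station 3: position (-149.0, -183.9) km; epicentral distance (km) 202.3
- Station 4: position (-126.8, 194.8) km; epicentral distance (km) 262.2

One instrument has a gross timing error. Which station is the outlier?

Solve using three stations at a time. Using Station 1, Station 3, Station 4 (subtract circle equations pairwise → linear system) gives (x, y) ≈ (-7.7, -38.9).
Distances from that point to each station vs reported:
  Station 1: calculated 194.3 vs reported 194.2 → residual 0.1 km
  Station 2: calculated 172.4 vs reported 120.2 → residual 52.2 km
  Station 3: calculated 202.4 vs reported 202.3 → residual 0.1 km
  Station 4: calculated 262.3 vs reported 262.2 → residual 0.1 km
Station 1, Station 3, Station 4 are mutually consistent (residuals ≈ 0); Station 2 is off by 52.2 km.

Station 2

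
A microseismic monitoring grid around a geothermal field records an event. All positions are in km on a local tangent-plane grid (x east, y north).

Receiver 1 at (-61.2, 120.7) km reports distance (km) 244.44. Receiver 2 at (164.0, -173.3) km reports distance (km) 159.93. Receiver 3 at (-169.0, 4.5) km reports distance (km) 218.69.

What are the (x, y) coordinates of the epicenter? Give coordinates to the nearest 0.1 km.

x ≈ 16.7 km, y ≈ -111.0 km

Circle about each station: (x + 61.2)² + (y − 120.7)² = 244.44²; (x − 164.0)² + (y + 173.3)² = 159.93²; (x + 169.0)² + (y − 4.5)² = 218.69².
Subtracting the Receiver 1 equation from the Receiver 2 and Receiver 3 equations removes the quadratic terms:
450.4 x − 588.0 y = 72788.27
-215.6 x − 232.4 y = 22192.92
Solving the 2×2 system: x ≈ 16.7, y ≈ -111.0 km.
Check against Receiver 1 (with the unrounded x, y): √((x + 61.2)²+(y − 120.7)²) = 244.44 ≈ 244.44 km. ✓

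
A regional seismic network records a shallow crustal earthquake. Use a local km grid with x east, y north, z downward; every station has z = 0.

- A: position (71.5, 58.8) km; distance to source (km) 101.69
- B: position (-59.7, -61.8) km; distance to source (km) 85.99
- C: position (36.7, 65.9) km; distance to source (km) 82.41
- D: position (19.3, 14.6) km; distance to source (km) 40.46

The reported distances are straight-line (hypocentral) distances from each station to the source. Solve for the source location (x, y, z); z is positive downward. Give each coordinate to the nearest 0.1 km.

(-9.1, 2.6, 26.2)

Each station gives a sphere (x−x_i)² + (y−y_i)² + z² = d_i² (stations at z=0).
Subtracting the A sphere from B and C: z² cancels, leaving linear equations in x and y:
-262.4 x − 241.2 y = 1760.22
-69.6 x + 14.2 y = 669.46
Solving: x ≈ -9.090, y ≈ 2.591 km (keep extra digits for the depth step; rounded: -9.1, 2.6).
Then from the A sphere: z² = 101.69² − (x − 71.5)² − (y − 58.8)² with x = -9.090, y = 2.591, so z ≈ 26.204 ≈ 26.2 km.
Check against D (with the unrounded solution): distance 40.46 ≈ 40.46 km. ✓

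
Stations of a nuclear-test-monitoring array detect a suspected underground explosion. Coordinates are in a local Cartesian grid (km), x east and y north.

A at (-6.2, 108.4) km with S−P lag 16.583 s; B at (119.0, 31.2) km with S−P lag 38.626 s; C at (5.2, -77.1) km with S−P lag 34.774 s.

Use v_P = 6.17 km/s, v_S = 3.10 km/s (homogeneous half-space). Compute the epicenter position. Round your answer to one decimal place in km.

x ≈ -109.5 km, y ≈ 106.7 km

Distance from S−P lag: d = Δt · v_P v_S / (v_P − v_S) = Δt · (6.17·3.10)/(6.17−3.10) ≈ 6.2303·Δt.
So d_A = 103.32, d_B = 240.65, d_C = 216.65 km.
Circle about each station: (x + 6.2)² + (y − 108.4)² = 103.32²; (x − 119.0)² + (y − 31.2)² = 240.65²; (x − 5.2)² + (y + 77.1)² = 216.65².
Subtracting the A equation from the B and C equations removes the quadratic terms:
250.4 x − 154.4 y = -43891.96
22.8 x − 371.0 y = -42079.75
Solving the 2×2 system: x ≈ -109.5, y ≈ 106.7 km.
Check against A (with the unrounded x, y): √((x + 6.2)²+(y − 108.4)²) = 103.31 ≈ 103.32 km. ✓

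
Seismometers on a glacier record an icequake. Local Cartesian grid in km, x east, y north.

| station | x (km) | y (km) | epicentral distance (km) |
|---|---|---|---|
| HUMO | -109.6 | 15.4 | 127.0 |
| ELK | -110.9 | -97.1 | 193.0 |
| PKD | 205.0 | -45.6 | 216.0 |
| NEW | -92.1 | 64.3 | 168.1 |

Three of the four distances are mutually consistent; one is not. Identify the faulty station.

NEW

Solve using three stations at a time. Using HUMO, ELK, PKD (subtract circle equations pairwise → linear system) gives (x, y) ≈ (12.1, 51.6).
Distances from that point to each station vs reported:
  HUMO: calculated 127.0 vs reported 127.0 → residual 0.0 km
  ELK: calculated 193.0 vs reported 193.0 → residual 0.0 km
  PKD: calculated 216.0 vs reported 216.0 → residual 0.0 km
  NEW: calculated 105.0 vs reported 168.1 → residual 63.1 km
HUMO, ELK, PKD are mutually consistent (residuals ≈ 0); NEW is off by 63.1 km.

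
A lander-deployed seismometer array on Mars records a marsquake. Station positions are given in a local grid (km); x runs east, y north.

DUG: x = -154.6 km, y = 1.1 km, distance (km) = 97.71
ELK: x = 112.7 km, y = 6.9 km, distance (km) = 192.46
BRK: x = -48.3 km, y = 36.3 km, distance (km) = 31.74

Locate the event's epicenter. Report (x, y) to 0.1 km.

(-73.5, 55.6)

Circle about each station: (x + 154.6)² + (y − 1.1)² = 97.71²; (x − 112.7)² + (y − 6.9)² = 192.46²; (x + 48.3)² + (y − 36.3)² = 31.74².
Subtracting pairs of circle equations eliminates x²+y² and gives linear equations (the radical axes):
534.6 x + 11.6 y = -38647.08
212.6 x + 70.4 y = -11711.97
Solving the 2×2 system: x ≈ -73.5, y ≈ 55.6 km.
Check against DUG (with the unrounded x, y): √((x + 154.6)²+(y − 1.1)²) = 97.71 ≈ 97.71 km. ✓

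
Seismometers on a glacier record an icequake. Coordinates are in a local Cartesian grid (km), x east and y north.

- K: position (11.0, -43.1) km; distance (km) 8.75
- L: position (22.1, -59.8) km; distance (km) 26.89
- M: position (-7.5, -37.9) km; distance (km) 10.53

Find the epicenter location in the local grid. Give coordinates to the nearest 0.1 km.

(2.4, -41.5)

Circle about each station: (x − 11.0)² + (y + 43.1)² = 8.75²; (x − 22.1)² + (y + 59.8)² = 26.89²; (x + 7.5)² + (y + 37.9)² = 10.53².
Subtracting pairs of circle equations eliminates x²+y² and gives linear equations (the radical axes):
22.2 x − 33.4 y = 1439.33
-37.0 x + 10.4 y = -520.27
Solving the 2×2 system: x ≈ 2.4, y ≈ -41.5 km.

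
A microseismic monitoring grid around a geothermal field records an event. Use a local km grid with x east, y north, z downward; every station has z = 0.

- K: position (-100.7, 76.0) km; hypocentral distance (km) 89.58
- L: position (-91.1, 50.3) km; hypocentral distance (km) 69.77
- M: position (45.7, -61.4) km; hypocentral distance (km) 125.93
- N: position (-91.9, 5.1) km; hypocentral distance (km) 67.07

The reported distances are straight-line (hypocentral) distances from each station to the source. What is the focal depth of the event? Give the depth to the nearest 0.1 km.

Each station gives a sphere (x−x_i)² + (y−y_i)² + z² = d_i² (stations at z=0).
Subtracting the K sphere from L and M: z² cancels, leaving linear equations in x and y:
19.2 x − 51.4 y = -1930.47
292.8 x − 274.8 y = -17891.83
Solving: x ≈ -39.816, y ≈ 22.685 km (keep extra digits for the depth step; rounded: -39.8, 22.7).
Then from the K sphere: z² = 89.58² − (x + 100.7)² − (y − 76.0)² with x = -39.816, y = 22.685, so z ≈ 38.409 ≈ 38.4 km.
Check against N (with the unrounded solution): distance 67.06 ≈ 67.07 km. ✓

z ≈ 38.4 km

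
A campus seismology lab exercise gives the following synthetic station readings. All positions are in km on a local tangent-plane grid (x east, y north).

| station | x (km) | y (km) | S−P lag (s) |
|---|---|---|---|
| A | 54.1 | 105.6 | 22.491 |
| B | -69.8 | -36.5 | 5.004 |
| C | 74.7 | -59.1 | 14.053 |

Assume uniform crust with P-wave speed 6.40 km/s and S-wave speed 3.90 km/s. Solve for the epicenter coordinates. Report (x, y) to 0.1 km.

Distance from S−P lag: d = Δt · v_P v_S / (v_P − v_S) = Δt · (6.40·3.90)/(6.40−3.90) ≈ 9.9840·Δt.
So d_A = 224.55, d_B = 49.96, d_C = 140.31 km.
Circle about each station: (x − 54.1)² + (y − 105.6)² = 224.55²; (x + 69.8)² + (y + 36.5)² = 49.96²; (x − 74.7)² + (y + 59.1)² = 140.31².
Subtracting pairs of circle equations eliminates x²+y² and gives linear equations (the radical axes):
-247.8 x − 284.2 y = 40052.82
41.2 x − 329.4 y = 25730.54
Solving the 2×2 system: x ≈ -63.0, y ≈ -86.0 km.

(-63.0, -86.0)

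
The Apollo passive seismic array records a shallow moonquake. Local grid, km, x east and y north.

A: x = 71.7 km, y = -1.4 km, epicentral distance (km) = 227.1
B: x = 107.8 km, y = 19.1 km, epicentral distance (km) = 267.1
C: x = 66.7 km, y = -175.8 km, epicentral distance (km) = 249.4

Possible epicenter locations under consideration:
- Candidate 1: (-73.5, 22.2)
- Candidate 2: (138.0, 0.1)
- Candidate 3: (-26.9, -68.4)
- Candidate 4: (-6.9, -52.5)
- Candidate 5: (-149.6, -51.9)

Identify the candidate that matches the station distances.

For each candidate, compare |candidate − station| to the reported distance:
Candidate 1: residuals A 80.0, B 85.8, C 6.8 → max 85.8 km
Candidate 2: residuals A 160.8, B 231.4, C 59.6 → max 231.4 km
Candidate 3: residuals A 107.9, B 106.5, C 106.9 → max 107.9 km
Candidate 4: residuals A 133.3, B 131.9, C 105.8 → max 133.3 km
Candidate 5: residuals A 0.1, B 0.1, C 0.1 → max 0.1 km
Only Candidate 5 has all residuals ≈ 0.

Candidate 5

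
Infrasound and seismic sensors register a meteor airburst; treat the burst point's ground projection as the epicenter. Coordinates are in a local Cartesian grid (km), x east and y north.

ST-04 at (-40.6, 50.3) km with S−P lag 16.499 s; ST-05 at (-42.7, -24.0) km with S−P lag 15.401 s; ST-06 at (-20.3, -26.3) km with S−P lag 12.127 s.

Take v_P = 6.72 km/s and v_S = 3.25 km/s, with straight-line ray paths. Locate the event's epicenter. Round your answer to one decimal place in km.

Distance from S−P lag: d = Δt · v_P v_S / (v_P − v_S) = Δt · (6.72·3.25)/(6.72−3.25) ≈ 6.2939·Δt.
So d_ST-04 = 103.84, d_ST-05 = 96.93, d_ST-06 = 76.33 km.
Circle about each station: (x + 40.6)² + (y − 50.3)² = 103.84²; (x + 42.7)² + (y + 24.0)² = 96.93²; (x + 20.3)² + (y + 26.3)² = 76.33².
Subtracting the ST-04 equation from the ST-05 and ST-06 equations removes the quadratic terms:
-4.2 x − 148.6 y = -391.84
40.6 x − 153.2 y = 1881.81
Solving the 2×2 system: x ≈ 50.9, y ≈ 1.2 km.

(50.9, 1.2)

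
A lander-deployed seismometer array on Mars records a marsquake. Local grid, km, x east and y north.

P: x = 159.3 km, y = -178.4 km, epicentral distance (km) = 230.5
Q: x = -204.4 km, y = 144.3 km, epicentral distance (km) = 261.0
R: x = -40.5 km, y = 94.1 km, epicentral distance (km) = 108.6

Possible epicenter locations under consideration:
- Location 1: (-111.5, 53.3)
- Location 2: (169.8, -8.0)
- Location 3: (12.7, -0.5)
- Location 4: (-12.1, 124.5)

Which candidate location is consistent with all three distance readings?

For each candidate, compare |candidate − station| to the reported distance:
Location 1: residuals P 125.9, Q 131.0, R 26.7 → max 131.0 km
Location 2: residuals P 59.8, Q 143.0, R 125.2 → max 143.0 km
Location 3: residuals P 0.0, Q 0.0, R 0.1 → max 0.1 km
Location 4: residuals P 117.5, Q 67.7, R 67.0 → max 117.5 km
Only Location 3 has all residuals ≈ 0.

Location 3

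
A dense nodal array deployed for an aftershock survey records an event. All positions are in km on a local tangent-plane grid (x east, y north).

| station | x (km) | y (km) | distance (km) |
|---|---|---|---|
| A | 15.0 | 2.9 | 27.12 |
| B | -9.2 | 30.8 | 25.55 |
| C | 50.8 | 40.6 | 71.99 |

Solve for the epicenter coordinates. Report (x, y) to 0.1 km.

Circle about each station: (x − 15.0)² + (y − 2.9)² = 27.12²; (x + 9.2)² + (y − 30.8)² = 25.55²; (x − 50.8)² + (y − 40.6)² = 71.99².
Subtracting pairs of circle equations eliminates x²+y² and gives linear equations (the radical axes):
-48.4 x + 55.8 y = 882.56
71.6 x + 75.4 y = -451.48
Solving the 2×2 system: x ≈ -12.0, y ≈ 5.4 km.
Check against A (with the unrounded x, y): √((x − 15.0)²+(y − 2.9)²) = 27.12 ≈ 27.12 km. ✓

x ≈ -12.0 km, y ≈ 5.4 km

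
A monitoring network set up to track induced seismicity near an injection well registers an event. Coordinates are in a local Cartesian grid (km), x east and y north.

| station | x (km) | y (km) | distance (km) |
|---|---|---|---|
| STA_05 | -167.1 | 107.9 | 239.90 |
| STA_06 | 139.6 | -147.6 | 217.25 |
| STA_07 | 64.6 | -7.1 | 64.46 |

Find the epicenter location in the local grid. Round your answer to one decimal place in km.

67.4 km east, 57.3 km north

Circle about each station: (x + 167.1)² + (y − 107.9)² = 239.90²; (x − 139.6)² + (y + 147.6)² = 217.25²; (x − 64.6)² + (y + 7.1)² = 64.46².
Subtracting the STA_05 equation from the STA_06 and STA_07 equations removes the quadratic terms:
613.4 x − 511.0 y = 12063.55
463.4 x − 230.0 y = 18055.67
Solving the 2×2 system: x ≈ 67.4, y ≈ 57.3 km.
Check against STA_05 (with the unrounded x, y): √((x + 167.1)²+(y − 107.9)²) = 239.90 ≈ 239.90 km. ✓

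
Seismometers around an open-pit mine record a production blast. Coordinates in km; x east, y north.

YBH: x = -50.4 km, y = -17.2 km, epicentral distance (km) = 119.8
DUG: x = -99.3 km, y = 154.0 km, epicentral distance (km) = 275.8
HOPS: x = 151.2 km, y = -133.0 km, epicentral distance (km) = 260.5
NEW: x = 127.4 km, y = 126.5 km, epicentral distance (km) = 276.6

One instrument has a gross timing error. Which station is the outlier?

NEW

Solve using three stations at a time. Using YBH, DUG, HOPS (subtract circle equations pairwise → linear system) gives (x, y) ≈ (-109.0, -121.6).
Distances from that point to each station vs reported:
  YBH: calculated 119.7 vs reported 119.8 → residual 0.1 km
  DUG: calculated 275.8 vs reported 275.8 → residual 0.0 km
  HOPS: calculated 260.5 vs reported 260.5 → residual 0.0 km
  NEW: calculated 342.7 vs reported 276.6 → residual 66.1 km
YBH, DUG, HOPS are mutually consistent (residuals ≈ 0); NEW is off by 66.1 km.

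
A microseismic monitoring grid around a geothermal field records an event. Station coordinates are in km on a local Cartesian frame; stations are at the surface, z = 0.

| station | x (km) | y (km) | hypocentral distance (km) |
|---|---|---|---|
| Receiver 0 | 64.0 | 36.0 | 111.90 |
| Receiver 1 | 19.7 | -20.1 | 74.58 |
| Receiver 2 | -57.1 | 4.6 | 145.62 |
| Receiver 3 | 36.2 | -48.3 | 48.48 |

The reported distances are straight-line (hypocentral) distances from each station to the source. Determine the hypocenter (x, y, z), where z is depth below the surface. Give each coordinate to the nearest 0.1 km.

Each station gives a sphere (x−x_i)² + (y−y_i)² + z² = d_i² (stations at z=0).
Subtracting the Receiver 0 sphere from Receiver 1 and Receiver 2: z² cancels, leaving linear equations in x and y:
-88.6 x − 112.2 y = 2359.53
-242.2 x − 62.8 y = -10794.00
Solving: x ≈ 62.898, y ≈ -70.698 km (keep extra digits for the depth step; rounded: 62.9, -70.7).
Then from the Receiver 0 sphere: z² = 111.90² − (x − 64.0)² − (y − 36.0)² with x = 62.898, y = -70.698, so z ≈ 33.704 ≈ 33.7 km.
Check against Receiver 3 (with the unrounded solution): distance 48.48 ≈ 48.48 km. ✓

x ≈ 62.9 km, y ≈ -70.7 km, depth ≈ 33.7 km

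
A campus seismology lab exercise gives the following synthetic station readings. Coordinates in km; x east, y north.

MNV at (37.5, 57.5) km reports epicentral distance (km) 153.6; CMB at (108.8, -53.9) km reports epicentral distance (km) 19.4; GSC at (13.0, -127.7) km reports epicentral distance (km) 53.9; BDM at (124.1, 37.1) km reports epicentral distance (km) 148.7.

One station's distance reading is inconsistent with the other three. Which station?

CMB

Solve using three stations at a time. Using MNV, GSC, BDM (subtract circle equations pairwise → linear system) gives (x, y) ≈ (55.8, -95.0).
Distances from that point to each station vs reported:
  MNV: calculated 153.6 vs reported 153.6 → residual 0.0 km
  CMB: calculated 67.0 vs reported 19.4 → residual 47.6 km
  GSC: calculated 53.9 vs reported 53.9 → residual 0.0 km
  BDM: calculated 148.7 vs reported 148.7 → residual 0.0 km
MNV, GSC, BDM are mutually consistent (residuals ≈ 0); CMB is off by 47.6 km.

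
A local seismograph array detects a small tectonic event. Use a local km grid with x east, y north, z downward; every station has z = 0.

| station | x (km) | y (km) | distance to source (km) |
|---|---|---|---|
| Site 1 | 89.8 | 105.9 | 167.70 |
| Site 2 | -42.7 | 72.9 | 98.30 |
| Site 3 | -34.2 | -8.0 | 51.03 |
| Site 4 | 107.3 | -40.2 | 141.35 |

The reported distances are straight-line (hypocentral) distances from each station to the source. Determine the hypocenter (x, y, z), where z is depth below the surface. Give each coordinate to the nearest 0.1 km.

Each station gives a sphere (x−x_i)² + (y−y_i)² + z² = d_i² (stations at z=0).
Subtracting the Site 1 sphere from Site 2 and Site 3: z² cancels, leaving linear equations in x and y:
-265.0 x − 66.0 y = 6319.25
-248.0 x − 227.8 y = 7474.02
Solving: x ≈ -21.506, y ≈ -9.397 km (keep extra digits for the depth step; rounded: -21.5, -9.4).
Then from the Site 1 sphere: z² = 167.70² − (x − 89.8)² − (y − 105.9)² with x = -21.506, y = -9.397, so z ≈ 49.405 ≈ 49.4 km.
Check against Site 4 (with the unrounded solution): distance 141.35 ≈ 141.35 km. ✓

(-21.5, -9.4, 49.4)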